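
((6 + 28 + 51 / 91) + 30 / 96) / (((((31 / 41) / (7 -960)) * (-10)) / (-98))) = -2777504205 / 6448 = -430754.37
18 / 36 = 1 / 2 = 0.50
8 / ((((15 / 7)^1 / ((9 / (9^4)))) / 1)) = 0.01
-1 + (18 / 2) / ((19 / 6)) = 35 / 19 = 1.84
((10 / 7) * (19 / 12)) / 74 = 95 / 3108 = 0.03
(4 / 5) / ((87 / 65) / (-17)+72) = 884 / 79473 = 0.01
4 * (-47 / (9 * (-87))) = 188 / 783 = 0.24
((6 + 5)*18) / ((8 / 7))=173.25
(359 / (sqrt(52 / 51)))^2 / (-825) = -2190977 / 14300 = -153.22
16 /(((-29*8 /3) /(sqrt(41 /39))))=-2*sqrt(1599) /377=-0.21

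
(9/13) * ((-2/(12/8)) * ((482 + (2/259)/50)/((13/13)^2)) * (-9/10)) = 168531354/420875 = 400.43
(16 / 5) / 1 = 3.20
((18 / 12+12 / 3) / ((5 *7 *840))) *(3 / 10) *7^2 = 11 / 4000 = 0.00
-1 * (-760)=760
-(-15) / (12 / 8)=10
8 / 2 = 4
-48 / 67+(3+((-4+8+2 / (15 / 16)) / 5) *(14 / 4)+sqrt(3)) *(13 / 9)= 13 *sqrt(3) / 9+444037 / 45225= 12.32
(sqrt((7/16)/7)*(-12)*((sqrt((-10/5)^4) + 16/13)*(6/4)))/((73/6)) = -1836/949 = -1.93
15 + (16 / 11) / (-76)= 3131 / 209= 14.98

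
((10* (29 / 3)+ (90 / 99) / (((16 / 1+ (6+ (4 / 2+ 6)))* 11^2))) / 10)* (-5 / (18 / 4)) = -385991 / 35937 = -10.74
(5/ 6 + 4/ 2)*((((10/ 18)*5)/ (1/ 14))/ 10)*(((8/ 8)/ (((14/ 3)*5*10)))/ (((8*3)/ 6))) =17/ 1440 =0.01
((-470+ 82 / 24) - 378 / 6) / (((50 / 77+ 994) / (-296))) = 441595 / 2802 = 157.60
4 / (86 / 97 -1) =-388 / 11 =-35.27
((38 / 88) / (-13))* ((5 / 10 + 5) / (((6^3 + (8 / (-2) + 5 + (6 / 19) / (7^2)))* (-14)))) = 2527 / 42022864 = 0.00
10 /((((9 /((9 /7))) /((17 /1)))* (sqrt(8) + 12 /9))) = -255 /49 + 765* sqrt(2) /98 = 5.84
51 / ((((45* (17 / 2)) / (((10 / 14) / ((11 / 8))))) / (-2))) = -0.14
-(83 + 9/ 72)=-665/ 8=-83.12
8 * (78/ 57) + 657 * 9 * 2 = 224902/ 19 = 11836.95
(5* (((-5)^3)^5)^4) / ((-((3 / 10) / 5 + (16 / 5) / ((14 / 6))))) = -1517883041479706207610433921217918395996093750 / 501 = -3029706669620172071078710000000000000000000.00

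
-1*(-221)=221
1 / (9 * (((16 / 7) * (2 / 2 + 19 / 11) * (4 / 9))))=77 / 1920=0.04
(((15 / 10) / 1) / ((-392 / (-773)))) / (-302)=-2319 / 236768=-0.01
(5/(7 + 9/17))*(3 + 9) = 7.97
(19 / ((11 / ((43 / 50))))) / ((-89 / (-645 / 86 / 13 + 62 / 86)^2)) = -492499 / 1422878600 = -0.00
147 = 147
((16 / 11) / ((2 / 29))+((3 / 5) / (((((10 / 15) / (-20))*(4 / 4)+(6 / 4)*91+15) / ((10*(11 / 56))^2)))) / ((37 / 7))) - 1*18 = 320415187 / 103566848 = 3.09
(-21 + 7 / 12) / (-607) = 0.03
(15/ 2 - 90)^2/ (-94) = -27225/ 376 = -72.41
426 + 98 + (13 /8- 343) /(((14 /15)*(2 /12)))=-93551 /56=-1670.55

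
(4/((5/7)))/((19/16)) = 448/95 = 4.72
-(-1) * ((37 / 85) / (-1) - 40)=-40.44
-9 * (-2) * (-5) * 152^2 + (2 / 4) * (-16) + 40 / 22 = -22873028 / 11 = -2079366.18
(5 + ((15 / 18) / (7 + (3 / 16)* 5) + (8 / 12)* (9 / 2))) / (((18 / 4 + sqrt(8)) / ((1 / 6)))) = 3088 / 6223 - 12352* sqrt(2) / 56007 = 0.18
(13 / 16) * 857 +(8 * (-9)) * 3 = 7685 / 16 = 480.31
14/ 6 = 7/ 3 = 2.33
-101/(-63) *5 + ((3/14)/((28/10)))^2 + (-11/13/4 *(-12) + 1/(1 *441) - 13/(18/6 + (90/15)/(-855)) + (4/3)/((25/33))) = 764774910929/95848880400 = 7.98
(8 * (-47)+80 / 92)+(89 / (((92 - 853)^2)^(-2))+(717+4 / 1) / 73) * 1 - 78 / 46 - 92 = 50116338030906695 / 1679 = 29848920804590.05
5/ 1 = 5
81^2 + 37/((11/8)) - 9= 6578.91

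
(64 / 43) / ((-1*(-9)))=0.17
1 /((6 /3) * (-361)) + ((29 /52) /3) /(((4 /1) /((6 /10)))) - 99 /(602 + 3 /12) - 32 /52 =-1588071 /2108240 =-0.75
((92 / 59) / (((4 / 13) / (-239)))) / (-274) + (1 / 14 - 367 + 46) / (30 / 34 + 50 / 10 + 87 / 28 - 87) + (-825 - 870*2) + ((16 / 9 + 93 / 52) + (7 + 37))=-352420948999831 / 140468346252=-2508.90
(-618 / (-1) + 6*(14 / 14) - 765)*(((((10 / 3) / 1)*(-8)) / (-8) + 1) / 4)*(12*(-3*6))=32994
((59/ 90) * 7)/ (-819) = -59/ 10530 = -0.01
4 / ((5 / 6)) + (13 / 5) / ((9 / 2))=242 / 45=5.38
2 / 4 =1 / 2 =0.50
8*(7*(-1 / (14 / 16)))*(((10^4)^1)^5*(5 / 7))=-32000000000000000000000 / 7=-4571428571428571428571.43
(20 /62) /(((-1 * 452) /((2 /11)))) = -5 /38533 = -0.00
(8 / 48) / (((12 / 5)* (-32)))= -0.00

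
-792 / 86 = -396 / 43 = -9.21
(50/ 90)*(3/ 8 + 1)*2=1.53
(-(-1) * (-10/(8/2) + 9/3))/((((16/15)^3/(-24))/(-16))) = 10125/64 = 158.20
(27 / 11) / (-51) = -9 / 187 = -0.05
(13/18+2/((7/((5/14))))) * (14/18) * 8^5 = 11911168/567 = 21007.35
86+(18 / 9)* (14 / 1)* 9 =338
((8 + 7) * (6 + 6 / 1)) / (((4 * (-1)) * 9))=-5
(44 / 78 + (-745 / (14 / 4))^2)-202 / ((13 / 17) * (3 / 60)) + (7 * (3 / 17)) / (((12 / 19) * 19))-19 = 5198797589 / 129948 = 40006.75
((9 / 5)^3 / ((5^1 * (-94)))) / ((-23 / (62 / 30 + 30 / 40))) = 41067 / 27025000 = 0.00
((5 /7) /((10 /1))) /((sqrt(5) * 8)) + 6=sqrt(5) /560 + 6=6.00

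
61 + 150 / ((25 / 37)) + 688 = 971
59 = 59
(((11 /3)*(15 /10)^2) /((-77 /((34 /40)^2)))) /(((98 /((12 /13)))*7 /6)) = -7803 /12485200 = -0.00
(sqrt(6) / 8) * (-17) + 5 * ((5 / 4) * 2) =7.29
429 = 429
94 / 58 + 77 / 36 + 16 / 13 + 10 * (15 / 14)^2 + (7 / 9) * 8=15090923 / 665028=22.69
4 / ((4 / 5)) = 5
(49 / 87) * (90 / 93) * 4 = 1960 / 899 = 2.18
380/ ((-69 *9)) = -380/ 621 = -0.61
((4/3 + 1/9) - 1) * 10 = 40/9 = 4.44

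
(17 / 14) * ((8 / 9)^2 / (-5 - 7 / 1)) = -136 / 1701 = -0.08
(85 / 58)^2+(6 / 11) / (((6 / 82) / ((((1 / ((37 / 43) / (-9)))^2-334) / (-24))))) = 5464259131 / 75987714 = 71.91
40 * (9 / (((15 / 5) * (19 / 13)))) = 1560 / 19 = 82.11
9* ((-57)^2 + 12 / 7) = 204795 / 7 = 29256.43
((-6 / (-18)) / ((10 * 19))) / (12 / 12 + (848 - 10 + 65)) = 1 / 515280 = 0.00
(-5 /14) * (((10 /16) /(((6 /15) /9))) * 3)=-15.07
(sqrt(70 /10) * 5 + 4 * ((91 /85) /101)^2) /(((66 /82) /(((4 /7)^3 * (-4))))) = -52480 * sqrt(7) /11319 - 7095296 /17025213975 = -12.27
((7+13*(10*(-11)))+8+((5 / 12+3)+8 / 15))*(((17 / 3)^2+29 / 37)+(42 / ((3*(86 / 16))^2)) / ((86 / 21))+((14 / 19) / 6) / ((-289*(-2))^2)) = -10413313908727332745 / 224077171936368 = -46472.00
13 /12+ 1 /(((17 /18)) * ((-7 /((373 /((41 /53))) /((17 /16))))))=-67243405 /995316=-67.56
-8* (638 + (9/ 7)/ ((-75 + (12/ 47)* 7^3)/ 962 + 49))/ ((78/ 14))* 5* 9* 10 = -11876888169600/ 28809001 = -412263.10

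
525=525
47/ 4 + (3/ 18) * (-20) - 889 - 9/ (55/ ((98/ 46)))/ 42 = -13367381/ 15180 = -880.59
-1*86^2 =-7396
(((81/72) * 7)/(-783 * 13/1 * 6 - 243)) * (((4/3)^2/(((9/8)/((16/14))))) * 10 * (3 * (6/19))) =-2560/1165023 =-0.00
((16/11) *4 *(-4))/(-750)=128/4125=0.03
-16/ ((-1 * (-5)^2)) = 16/ 25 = 0.64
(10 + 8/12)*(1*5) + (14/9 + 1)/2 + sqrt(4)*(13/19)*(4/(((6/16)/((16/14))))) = 170675/2394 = 71.29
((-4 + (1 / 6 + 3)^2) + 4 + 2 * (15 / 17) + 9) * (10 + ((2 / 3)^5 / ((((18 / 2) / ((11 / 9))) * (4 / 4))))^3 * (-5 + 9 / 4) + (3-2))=62787734219786125 / 274521509459532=228.72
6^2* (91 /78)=42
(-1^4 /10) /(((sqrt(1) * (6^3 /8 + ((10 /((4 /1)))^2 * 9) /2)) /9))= -4 /245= -0.02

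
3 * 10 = 30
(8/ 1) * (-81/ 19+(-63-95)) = -1298.11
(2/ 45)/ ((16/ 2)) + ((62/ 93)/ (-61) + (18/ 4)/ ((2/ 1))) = 12323/ 5490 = 2.24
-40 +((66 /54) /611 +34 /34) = -39.00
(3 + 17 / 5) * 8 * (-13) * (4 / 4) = -3328 / 5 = -665.60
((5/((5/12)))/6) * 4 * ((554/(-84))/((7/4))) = -4432/147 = -30.15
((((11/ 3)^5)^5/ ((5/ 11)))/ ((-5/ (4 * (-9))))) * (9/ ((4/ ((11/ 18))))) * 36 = 26219988382999860734122920742/ 261508830075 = 100264256375129059.72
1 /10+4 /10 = 1 /2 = 0.50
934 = 934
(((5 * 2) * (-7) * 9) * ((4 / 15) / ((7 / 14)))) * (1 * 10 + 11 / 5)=-20496 / 5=-4099.20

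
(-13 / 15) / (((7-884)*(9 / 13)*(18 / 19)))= 3211 / 2131110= 0.00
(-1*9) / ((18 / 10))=-5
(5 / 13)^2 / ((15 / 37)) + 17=8804 / 507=17.36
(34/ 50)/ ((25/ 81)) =1377/ 625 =2.20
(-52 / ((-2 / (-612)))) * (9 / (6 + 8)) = -71604 / 7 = -10229.14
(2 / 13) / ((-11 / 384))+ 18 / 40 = -14073 / 2860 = -4.92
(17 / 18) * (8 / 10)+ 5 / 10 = 113 / 90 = 1.26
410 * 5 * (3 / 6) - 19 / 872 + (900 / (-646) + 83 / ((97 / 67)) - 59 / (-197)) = 5819273826507 / 5382164504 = 1081.21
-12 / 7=-1.71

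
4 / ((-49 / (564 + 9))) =-2292 / 49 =-46.78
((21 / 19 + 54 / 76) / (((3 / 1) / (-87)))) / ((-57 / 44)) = 40.65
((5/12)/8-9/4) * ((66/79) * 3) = -6963/1264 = -5.51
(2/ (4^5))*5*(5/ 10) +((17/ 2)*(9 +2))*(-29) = -2776571/ 1024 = -2711.50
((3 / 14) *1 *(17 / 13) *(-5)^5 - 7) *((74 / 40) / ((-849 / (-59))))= -350696767 / 3090360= -113.48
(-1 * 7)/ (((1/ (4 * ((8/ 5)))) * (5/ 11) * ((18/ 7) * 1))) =-8624/ 225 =-38.33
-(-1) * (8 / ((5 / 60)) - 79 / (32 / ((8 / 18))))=6833 / 72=94.90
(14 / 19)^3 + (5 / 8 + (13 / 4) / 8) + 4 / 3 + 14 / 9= 8534083 / 1975392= 4.32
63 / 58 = 1.09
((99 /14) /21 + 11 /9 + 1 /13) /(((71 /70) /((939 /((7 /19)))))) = 557739395 /135681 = 4110.67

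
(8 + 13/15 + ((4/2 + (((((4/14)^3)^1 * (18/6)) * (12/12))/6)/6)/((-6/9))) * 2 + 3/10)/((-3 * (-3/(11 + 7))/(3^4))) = 512.06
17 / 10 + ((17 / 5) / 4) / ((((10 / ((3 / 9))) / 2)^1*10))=5117 / 3000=1.71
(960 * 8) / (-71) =-7680 / 71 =-108.17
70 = 70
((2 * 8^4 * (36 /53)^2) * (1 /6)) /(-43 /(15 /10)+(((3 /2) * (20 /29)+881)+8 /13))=2001272832 /2713086695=0.74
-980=-980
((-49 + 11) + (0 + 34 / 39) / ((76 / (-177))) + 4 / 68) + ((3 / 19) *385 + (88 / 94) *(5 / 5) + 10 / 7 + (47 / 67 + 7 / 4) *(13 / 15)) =25.31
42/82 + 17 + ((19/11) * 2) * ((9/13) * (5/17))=18.22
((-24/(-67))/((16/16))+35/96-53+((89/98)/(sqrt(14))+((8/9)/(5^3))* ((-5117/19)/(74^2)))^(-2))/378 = -10445944902238004280712710429367192091207287/111849576722897506025536468367396462390942016+1591140728241388853762479312500000* sqrt(14)/46004096877919227451341370350379576321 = -0.09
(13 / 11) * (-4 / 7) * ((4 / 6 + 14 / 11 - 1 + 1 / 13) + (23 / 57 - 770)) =25058788 / 48279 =519.04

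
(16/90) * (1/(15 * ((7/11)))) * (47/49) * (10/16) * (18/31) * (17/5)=17578/797475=0.02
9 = 9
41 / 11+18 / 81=391 / 99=3.95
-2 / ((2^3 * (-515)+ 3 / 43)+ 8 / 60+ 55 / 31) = 19995 / 41169932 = 0.00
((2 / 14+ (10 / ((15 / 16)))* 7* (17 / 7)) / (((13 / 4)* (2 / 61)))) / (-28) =-232471 / 3822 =-60.82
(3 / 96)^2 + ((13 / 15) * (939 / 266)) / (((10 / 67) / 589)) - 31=12042.31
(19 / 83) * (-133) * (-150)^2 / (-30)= 1895250 / 83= 22834.34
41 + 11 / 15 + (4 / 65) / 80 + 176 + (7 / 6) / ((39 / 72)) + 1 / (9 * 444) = 71392201 / 324675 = 219.89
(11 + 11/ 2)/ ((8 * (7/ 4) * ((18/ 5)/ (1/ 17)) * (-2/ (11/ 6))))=-605/ 34272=-0.02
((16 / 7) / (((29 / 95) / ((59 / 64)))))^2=31416025 / 659344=47.65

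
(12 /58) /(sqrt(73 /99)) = 18 * sqrt(803) /2117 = 0.24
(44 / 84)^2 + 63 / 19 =30082 / 8379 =3.59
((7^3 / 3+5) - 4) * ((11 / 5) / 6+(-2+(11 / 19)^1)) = -103973 / 855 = -121.61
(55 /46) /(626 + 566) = 55 /54832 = 0.00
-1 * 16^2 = -256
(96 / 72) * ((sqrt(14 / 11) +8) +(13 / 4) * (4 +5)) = 4 * sqrt(154) / 33 +149 / 3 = 51.17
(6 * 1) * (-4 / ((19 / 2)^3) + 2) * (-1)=-82116 / 6859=-11.97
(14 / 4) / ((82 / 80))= 140 / 41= 3.41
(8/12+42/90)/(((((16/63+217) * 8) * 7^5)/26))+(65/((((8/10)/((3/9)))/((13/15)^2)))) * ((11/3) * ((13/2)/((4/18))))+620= 66292016237053/23660990640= 2801.74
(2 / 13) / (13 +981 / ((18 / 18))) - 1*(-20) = 129221 / 6461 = 20.00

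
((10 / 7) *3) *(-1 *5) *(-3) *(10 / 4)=1125 / 7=160.71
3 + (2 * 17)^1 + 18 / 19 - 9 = 550 / 19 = 28.95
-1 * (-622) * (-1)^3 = -622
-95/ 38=-5/ 2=-2.50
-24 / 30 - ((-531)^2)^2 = -397510027609 / 5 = -79502005521.80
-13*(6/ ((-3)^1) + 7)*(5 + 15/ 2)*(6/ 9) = -1625/ 3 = -541.67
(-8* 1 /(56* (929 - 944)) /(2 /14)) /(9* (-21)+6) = -0.00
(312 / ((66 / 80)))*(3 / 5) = 226.91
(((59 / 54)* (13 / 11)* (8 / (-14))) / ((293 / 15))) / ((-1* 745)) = 1534 / 30254301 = 0.00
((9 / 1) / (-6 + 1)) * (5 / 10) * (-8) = 36 / 5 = 7.20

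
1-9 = -8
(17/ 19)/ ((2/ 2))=17/ 19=0.89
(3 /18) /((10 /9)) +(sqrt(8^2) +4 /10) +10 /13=2423 /260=9.32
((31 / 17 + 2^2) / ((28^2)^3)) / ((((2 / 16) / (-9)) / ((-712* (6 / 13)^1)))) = 237897 / 832013728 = 0.00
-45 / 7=-6.43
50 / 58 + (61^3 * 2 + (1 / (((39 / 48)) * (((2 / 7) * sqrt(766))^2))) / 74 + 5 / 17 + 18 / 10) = 206149887915376 / 454109695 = 453964.96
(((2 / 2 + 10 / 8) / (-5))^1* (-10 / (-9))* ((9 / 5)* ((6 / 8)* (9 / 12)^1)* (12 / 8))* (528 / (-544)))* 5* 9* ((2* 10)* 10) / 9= 737.04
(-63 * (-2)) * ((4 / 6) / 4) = 21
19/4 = 4.75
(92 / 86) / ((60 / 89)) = 2047 / 1290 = 1.59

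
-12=-12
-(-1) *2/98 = 1/49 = 0.02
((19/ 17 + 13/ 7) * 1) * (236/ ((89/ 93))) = 7769592/ 10591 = 733.60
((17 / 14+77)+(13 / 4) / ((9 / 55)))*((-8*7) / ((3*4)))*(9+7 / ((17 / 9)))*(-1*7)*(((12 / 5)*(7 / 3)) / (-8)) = -484414 / 17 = -28494.94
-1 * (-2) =2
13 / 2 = 6.50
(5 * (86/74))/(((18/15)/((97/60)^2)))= 404587/31968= 12.66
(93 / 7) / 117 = 31 / 273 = 0.11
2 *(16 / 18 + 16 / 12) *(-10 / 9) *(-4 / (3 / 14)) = 22400 / 243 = 92.18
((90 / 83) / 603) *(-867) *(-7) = 60690 / 5561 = 10.91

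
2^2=4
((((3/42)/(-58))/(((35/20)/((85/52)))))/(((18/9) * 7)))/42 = -85/43448496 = -0.00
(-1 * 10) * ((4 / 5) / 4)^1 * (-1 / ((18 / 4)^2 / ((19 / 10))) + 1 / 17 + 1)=-13288 / 6885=-1.93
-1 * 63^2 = -3969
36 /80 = 9 /20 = 0.45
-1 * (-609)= 609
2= 2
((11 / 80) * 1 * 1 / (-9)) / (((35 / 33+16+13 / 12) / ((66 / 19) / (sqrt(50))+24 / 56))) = -1331 * sqrt(2) / 4550500-121 / 335300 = -0.00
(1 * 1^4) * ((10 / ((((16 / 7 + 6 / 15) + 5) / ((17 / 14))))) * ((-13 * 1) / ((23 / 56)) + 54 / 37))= -10919950 / 228919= -47.70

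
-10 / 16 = -5 / 8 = -0.62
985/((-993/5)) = -4925/993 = -4.96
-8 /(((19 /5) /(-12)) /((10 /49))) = 4800 /931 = 5.16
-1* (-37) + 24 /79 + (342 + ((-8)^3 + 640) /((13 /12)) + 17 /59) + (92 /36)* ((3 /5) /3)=1358589589 /2726685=498.26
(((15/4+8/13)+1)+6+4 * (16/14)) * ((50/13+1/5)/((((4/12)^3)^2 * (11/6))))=3336624981/130130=25640.71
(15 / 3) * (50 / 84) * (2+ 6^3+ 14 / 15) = 41050 / 63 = 651.59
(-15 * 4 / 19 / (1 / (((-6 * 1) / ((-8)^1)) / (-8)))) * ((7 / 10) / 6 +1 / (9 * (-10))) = 0.03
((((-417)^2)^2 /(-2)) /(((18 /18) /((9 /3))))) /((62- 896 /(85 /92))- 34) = 2570177667285 /53368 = 48159527.57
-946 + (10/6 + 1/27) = -25496/27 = -944.30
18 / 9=2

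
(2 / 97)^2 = 4 / 9409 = 0.00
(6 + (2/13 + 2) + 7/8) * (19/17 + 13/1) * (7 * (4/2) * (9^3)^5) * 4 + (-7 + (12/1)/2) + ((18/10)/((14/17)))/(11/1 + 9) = 454716330182730966396413/309400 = 1469671396841405838.39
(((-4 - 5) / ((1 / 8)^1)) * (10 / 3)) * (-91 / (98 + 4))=3640 / 17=214.12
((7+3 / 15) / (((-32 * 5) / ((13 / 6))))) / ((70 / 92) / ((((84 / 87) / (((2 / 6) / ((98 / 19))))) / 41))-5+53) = -131859 / 67739075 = -0.00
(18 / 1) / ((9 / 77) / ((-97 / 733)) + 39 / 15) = 336105 / 32056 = 10.48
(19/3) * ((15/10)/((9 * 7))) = 19/126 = 0.15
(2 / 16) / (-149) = -1 / 1192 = -0.00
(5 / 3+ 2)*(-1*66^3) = -1054152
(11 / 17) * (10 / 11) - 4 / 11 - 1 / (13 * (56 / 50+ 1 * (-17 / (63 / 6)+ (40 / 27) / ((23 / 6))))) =9000663 / 9913618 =0.91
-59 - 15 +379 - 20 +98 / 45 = 287.18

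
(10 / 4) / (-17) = -5 / 34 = -0.15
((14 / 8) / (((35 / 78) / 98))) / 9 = 42.47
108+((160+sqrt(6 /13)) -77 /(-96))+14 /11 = sqrt(78) /13+285199 /1056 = 270.75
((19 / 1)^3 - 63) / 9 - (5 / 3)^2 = 2257 / 3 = 752.33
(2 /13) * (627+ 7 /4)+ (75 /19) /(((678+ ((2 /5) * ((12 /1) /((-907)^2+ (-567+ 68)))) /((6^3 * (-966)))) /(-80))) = 1152300560178867215 /11970088024985506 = 96.27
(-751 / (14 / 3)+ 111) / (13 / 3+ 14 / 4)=-2097 / 329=-6.37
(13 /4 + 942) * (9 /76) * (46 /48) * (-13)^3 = -30167007 /128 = -235679.74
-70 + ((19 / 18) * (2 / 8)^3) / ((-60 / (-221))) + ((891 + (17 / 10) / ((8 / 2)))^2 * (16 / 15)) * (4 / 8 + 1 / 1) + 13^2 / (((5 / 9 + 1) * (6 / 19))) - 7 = 15382347065129 / 12096000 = 1271688.75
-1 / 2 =-0.50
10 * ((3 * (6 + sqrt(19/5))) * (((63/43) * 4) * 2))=3024 * sqrt(95)/43 + 90720/43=2795.22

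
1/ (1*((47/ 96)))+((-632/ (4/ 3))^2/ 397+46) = 11456198/ 18659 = 613.98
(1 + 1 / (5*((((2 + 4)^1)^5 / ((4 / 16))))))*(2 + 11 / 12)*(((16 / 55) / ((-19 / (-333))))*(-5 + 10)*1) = 40279939 / 541728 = 74.35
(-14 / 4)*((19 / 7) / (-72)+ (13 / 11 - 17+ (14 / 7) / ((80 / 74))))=388243 / 7920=49.02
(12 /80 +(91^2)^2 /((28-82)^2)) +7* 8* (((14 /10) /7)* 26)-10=86744222 /3645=23798.14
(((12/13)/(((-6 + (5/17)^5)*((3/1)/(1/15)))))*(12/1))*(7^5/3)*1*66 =-8399964882848/553541105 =-15174.96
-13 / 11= -1.18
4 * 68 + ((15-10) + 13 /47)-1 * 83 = 9131 /47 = 194.28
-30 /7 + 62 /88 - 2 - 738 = -743.58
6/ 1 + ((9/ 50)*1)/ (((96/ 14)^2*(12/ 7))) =6.00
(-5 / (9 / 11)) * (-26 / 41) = 1430 / 369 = 3.88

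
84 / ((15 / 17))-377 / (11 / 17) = -26809 / 55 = -487.44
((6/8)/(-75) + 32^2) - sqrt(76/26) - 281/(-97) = 9960803/9700 - sqrt(494)/13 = 1025.18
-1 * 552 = -552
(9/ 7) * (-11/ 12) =-33/ 28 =-1.18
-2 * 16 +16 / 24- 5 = -109 / 3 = -36.33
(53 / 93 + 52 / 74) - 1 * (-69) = 241808 / 3441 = 70.27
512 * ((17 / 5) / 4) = 2176 / 5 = 435.20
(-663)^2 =439569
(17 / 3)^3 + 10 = 5183 / 27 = 191.96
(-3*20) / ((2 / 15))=-450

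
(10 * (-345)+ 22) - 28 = -3456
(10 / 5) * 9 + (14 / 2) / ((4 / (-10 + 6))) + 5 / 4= 12.25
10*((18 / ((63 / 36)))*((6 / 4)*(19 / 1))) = 20520 / 7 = 2931.43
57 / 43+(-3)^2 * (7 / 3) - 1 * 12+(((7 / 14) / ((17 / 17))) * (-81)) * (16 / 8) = -3039 / 43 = -70.67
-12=-12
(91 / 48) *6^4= 2457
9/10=0.90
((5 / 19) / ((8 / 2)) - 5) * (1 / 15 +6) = -2275 / 76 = -29.93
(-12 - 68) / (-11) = 80 / 11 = 7.27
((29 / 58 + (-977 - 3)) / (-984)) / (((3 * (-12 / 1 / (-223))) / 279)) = 4514189 / 2624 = 1720.35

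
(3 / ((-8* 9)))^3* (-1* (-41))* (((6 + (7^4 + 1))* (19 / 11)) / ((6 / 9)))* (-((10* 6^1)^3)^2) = 9496399500000 / 11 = 863309045454.55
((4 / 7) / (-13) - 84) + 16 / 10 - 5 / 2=-77299 / 910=-84.94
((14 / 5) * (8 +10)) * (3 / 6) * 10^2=2520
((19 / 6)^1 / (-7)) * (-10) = 95 / 21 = 4.52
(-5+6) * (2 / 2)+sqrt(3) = 1+sqrt(3) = 2.73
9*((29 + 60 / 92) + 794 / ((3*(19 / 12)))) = 774054 / 437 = 1771.29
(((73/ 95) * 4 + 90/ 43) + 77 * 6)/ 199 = 1908376/ 812915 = 2.35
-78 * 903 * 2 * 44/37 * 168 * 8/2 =-4165185024/37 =-112572568.22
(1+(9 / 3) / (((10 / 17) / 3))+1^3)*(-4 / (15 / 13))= -4498 / 75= -59.97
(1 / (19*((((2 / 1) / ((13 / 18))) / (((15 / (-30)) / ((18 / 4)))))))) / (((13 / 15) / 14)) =-35 / 1026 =-0.03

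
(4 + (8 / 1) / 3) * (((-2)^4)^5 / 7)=998643.81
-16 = -16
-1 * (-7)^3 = 343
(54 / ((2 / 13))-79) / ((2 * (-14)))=-68 / 7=-9.71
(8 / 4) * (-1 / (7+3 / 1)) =-1 / 5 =-0.20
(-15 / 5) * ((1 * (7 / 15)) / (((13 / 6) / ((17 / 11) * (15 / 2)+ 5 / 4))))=-2373 / 286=-8.30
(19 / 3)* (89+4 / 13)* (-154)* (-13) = 1132362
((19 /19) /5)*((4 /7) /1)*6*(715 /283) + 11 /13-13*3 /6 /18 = 2055863 /927108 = 2.22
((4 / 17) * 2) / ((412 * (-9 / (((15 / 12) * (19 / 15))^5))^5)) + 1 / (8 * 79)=-1188372756075999737679021617430973 / 3896071694883218204170702959868379136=-0.00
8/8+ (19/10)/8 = 99/80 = 1.24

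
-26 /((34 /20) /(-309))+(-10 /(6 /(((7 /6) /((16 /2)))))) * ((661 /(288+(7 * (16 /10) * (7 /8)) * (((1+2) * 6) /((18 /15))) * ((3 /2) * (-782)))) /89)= 177244878227215 /37505139696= 4725.88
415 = 415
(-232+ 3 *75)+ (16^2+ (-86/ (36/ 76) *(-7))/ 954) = 1074676/ 4293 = 250.33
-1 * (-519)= 519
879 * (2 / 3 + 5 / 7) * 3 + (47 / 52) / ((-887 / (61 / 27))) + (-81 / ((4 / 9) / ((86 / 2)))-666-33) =-21332354269 / 4358718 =-4894.18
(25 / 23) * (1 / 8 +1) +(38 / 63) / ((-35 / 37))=237421 / 405720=0.59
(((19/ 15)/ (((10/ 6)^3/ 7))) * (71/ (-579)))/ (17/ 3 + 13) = -12141/ 965000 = -0.01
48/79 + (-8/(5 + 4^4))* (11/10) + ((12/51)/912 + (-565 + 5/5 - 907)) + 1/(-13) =-2546298538471/1731583620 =-1470.50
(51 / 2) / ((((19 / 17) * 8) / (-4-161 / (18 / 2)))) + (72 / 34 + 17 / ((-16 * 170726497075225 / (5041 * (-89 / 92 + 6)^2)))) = -1351144087474665996434617 / 22403730720577897017600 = -60.31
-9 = -9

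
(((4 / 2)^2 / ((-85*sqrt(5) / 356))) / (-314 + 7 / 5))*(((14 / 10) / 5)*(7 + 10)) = 9968*sqrt(5) / 195375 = 0.11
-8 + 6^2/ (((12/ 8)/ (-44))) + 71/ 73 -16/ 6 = -233387/ 219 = -1065.69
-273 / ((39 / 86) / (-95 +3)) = 55384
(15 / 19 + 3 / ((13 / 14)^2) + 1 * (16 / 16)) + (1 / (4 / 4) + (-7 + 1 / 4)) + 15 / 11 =124669 / 141284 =0.88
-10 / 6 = -5 / 3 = -1.67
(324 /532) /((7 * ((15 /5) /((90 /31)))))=0.08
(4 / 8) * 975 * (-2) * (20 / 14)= -1392.86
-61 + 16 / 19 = -1143 / 19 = -60.16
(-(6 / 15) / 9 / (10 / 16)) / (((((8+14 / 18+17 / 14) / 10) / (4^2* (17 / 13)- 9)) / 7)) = -97216 / 16367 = -5.94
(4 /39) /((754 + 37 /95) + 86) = 0.00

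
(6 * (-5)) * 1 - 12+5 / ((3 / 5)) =-101 / 3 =-33.67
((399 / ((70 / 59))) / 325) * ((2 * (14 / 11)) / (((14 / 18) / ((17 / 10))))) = 514539 / 89375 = 5.76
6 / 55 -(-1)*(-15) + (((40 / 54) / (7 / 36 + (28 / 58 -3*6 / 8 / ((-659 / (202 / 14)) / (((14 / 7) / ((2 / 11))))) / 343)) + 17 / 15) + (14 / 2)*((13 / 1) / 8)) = -31853571039 / 24667870744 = -1.29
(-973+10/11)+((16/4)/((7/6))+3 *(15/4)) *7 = -38251/44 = -869.34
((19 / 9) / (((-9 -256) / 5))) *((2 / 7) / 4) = -0.00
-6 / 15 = -2 / 5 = -0.40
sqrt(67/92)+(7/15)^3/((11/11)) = 343/3375+sqrt(1541)/46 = 0.96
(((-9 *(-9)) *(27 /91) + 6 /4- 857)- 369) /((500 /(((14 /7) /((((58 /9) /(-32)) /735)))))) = 33034932 /1885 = 17525.16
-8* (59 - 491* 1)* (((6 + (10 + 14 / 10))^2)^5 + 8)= 8791565511150609.81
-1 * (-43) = 43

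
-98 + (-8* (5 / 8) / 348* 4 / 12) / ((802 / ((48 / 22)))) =-37608191 / 383757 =-98.00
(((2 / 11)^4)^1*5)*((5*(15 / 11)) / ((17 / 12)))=72000 / 2737867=0.03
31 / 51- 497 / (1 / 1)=-25316 / 51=-496.39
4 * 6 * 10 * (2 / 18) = 80 / 3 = 26.67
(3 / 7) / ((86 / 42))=9 / 43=0.21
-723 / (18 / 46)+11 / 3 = -1844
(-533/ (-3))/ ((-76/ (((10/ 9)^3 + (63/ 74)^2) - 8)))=13.80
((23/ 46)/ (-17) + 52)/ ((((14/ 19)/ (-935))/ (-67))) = 123716505/ 28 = 4418446.61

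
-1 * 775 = -775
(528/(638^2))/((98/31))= 186/453299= 0.00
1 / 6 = 0.17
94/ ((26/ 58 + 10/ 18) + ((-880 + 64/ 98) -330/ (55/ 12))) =-601083/ 6076969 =-0.10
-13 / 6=-2.17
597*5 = 2985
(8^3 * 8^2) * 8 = 262144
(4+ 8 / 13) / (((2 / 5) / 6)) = 900 / 13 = 69.23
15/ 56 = 0.27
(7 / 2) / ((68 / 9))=63 / 136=0.46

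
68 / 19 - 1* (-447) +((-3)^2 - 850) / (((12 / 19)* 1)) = -200869 / 228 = -881.00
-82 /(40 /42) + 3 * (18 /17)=-14097 /170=-82.92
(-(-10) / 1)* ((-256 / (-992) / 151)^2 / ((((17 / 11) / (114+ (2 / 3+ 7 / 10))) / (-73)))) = -177867712 / 1117499811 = -0.16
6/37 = 0.16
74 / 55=1.35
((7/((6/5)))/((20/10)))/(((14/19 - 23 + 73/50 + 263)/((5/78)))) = 83125/107680716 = 0.00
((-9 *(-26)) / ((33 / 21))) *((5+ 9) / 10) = 11466 / 55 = 208.47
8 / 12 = 2 / 3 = 0.67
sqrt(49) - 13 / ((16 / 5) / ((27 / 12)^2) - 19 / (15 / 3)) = 14246 / 1283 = 11.10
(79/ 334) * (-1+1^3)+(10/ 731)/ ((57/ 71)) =710/ 41667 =0.02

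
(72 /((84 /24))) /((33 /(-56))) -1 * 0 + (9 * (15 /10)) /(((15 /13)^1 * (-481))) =-142179 /4070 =-34.93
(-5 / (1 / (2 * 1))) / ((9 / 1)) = -10 / 9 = -1.11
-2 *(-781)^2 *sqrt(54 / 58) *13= -47576958 *sqrt(87) / 29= -15302355.91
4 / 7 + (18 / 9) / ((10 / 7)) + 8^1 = 349 / 35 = 9.97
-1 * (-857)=857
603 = 603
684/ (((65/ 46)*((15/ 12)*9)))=13984/ 325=43.03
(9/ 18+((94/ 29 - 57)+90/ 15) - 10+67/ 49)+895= 2384747/ 2842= 839.11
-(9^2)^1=-81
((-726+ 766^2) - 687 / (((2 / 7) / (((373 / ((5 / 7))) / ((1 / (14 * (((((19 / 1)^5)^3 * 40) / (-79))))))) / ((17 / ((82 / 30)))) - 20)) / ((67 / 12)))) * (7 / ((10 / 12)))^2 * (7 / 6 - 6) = -6944726984658801814127064749601937 / 167875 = -41368440712785118773653400000.00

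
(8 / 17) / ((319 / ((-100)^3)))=-8000000 / 5423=-1475.20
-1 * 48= -48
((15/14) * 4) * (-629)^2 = 11869230/7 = 1695604.29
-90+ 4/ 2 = -88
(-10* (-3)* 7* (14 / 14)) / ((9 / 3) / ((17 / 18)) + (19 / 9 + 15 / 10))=64260 / 2077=30.94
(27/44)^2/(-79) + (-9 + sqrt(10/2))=-1377225/152944 + sqrt(5)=-6.77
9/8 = 1.12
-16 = -16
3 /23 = 0.13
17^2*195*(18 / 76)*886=224687385 / 19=11825651.84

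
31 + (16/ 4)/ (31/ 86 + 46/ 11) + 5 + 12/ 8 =329843/ 8594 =38.38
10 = 10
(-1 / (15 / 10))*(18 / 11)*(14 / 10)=-84 / 55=-1.53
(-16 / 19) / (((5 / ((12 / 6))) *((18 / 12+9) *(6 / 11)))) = -352 / 5985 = -0.06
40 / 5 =8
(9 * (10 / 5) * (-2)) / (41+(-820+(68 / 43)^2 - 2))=22188 / 479815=0.05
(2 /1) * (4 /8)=1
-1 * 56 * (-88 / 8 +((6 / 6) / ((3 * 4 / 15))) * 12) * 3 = -672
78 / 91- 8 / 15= 34 / 105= 0.32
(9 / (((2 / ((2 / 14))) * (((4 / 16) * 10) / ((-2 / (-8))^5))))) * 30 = 0.01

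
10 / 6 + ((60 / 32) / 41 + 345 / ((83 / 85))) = 28995655 / 81672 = 355.03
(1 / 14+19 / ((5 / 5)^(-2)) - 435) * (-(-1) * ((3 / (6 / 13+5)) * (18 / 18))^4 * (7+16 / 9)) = -118246909833 / 355763534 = -332.38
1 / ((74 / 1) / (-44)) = -22 / 37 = -0.59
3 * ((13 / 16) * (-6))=-117 / 8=-14.62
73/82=0.89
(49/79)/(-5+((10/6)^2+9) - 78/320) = 0.09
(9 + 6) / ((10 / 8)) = 12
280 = 280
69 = 69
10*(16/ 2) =80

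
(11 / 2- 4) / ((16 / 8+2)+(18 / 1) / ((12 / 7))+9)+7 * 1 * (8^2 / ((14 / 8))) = 12035 / 47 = 256.06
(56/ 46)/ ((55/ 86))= 2408/ 1265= 1.90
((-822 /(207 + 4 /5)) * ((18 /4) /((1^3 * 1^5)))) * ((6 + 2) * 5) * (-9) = 6658200 /1039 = 6408.28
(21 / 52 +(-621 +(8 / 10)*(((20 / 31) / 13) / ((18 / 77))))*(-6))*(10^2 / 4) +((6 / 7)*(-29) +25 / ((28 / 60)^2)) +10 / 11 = 243001878887 / 2606604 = 93225.47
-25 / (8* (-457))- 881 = -3220911 / 3656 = -880.99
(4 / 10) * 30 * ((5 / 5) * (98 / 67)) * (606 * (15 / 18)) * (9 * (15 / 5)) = 239324.78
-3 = -3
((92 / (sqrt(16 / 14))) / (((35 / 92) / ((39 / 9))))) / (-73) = -27508 * sqrt(14) / 7665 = -13.43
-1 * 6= -6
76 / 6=38 / 3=12.67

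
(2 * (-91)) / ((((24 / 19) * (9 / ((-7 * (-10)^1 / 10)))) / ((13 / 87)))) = -157339 / 9396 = -16.75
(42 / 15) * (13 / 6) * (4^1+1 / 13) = 371 / 15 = 24.73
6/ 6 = 1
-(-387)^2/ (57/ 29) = -1447767/ 19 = -76198.26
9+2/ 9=83/ 9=9.22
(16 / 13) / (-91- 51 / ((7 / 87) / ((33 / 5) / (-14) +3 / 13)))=7840 / 392033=0.02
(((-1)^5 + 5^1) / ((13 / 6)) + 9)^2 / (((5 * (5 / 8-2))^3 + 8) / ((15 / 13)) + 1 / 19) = -967011840 / 2257571459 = -0.43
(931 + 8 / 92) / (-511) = -21415 / 11753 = -1.82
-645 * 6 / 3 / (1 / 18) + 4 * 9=-23184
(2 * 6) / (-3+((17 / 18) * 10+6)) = 27 / 28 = 0.96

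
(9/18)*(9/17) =9/34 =0.26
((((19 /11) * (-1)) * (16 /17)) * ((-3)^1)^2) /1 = -2736 /187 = -14.63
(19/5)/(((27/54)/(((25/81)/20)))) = 19/162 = 0.12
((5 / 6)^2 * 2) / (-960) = -5 / 3456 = -0.00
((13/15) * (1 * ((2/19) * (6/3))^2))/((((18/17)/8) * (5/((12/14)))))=28288/568575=0.05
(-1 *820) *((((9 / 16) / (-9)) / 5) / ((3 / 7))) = 287 / 12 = 23.92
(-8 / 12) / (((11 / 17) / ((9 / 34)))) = -3 / 11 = -0.27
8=8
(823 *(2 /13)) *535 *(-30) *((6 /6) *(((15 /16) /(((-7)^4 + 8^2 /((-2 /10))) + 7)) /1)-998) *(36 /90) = 4893427805515 /6032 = 811244662.72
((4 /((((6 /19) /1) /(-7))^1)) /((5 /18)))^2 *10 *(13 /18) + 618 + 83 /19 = 69966053 /95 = 736484.77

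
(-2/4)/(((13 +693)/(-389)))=389/1412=0.28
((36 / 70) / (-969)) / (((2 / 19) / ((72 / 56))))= -27 / 4165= -0.01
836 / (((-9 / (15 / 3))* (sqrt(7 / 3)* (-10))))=30.41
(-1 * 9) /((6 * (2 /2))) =-3 /2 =-1.50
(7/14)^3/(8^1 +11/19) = 0.01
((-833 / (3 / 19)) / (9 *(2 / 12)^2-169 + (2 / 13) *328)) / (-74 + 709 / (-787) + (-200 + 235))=-46264582 / 41390079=-1.12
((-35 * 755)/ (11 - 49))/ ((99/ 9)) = 26425/ 418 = 63.22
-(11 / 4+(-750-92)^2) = -2835867 / 4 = -708966.75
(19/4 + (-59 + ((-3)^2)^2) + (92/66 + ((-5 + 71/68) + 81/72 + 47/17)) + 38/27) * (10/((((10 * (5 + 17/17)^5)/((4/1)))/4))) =1190965/19630512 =0.06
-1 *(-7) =7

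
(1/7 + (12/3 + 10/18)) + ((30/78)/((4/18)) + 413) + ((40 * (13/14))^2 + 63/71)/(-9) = 216581563/814086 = 266.04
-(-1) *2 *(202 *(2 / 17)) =808 / 17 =47.53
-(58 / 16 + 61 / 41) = -1677 / 328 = -5.11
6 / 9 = 0.67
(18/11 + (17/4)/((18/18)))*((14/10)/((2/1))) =1813/440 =4.12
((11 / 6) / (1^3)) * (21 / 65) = 77 / 130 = 0.59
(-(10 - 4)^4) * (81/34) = -52488/17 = -3087.53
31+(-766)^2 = 586787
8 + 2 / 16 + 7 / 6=9.29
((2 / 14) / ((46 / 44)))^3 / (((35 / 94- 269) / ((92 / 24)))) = -500456 / 13745154591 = -0.00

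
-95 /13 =-7.31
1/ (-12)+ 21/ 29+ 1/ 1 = 571/ 348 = 1.64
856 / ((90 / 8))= 3424 / 45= 76.09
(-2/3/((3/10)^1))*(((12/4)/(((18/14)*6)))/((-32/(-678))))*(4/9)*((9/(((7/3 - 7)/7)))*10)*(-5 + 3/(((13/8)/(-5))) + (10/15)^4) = -292215175/18954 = -15417.07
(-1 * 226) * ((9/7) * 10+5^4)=-1009090/7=-144155.71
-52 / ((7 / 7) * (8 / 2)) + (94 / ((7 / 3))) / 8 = -223 / 28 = -7.96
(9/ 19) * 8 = 72/ 19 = 3.79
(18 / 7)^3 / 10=2916 / 1715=1.70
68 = 68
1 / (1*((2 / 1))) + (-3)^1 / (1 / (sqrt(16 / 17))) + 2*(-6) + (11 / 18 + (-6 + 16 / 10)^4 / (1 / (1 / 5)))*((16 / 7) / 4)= 12475807 / 393750 - 12*sqrt(17) / 17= 28.77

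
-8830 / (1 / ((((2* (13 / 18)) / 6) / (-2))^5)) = 1639258595 / 7346640384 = 0.22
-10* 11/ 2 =-55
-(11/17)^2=-121/289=-0.42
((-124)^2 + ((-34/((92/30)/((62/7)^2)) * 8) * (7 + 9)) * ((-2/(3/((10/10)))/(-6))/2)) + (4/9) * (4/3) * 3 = 93242720/10143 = 9192.81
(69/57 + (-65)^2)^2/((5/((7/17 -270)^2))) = 135428220256878756/521645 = 259617594833.42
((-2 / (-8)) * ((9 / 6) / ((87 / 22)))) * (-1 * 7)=-77 / 116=-0.66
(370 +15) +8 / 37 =14253 / 37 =385.22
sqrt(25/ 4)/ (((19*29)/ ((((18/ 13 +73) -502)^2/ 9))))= 17168045/ 186238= 92.18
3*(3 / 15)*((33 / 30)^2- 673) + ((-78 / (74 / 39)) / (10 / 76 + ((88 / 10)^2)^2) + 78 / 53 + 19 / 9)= -502121245730605049 / 1256880356338500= -399.50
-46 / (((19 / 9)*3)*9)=-46 / 57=-0.81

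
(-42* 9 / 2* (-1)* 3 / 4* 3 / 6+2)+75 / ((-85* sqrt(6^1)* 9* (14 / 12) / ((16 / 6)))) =583 / 8 - 40* sqrt(6) / 1071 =72.78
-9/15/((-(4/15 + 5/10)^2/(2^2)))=2160/529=4.08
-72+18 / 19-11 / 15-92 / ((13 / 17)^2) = -11035151 / 48165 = -229.11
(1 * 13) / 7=13 / 7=1.86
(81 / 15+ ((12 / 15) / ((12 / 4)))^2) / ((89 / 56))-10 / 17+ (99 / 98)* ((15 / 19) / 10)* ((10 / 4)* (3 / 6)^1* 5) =17001532777 / 5070970800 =3.35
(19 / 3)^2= 361 / 9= 40.11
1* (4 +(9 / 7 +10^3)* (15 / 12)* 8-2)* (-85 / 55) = -1191768 / 77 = -15477.51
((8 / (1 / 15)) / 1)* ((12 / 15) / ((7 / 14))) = 192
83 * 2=166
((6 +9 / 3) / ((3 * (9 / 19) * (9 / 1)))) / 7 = 19 / 189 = 0.10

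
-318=-318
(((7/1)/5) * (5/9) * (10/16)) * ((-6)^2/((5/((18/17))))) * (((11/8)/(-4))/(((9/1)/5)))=-385/544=-0.71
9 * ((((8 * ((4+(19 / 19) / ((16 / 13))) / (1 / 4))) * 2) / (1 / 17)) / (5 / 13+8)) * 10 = 6126120 / 109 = 56202.94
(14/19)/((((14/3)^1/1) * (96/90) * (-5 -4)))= -5/304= -0.02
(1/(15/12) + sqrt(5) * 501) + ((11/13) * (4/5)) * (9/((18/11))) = 294/65 + 501 * sqrt(5) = 1124.79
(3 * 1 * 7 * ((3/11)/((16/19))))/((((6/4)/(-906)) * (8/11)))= -180747/32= -5648.34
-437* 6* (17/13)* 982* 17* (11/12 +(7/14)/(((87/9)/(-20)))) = 2542404383/377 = 6743778.20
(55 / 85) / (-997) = -11 / 16949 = -0.00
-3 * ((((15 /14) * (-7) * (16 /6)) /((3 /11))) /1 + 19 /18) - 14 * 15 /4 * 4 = 41 /6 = 6.83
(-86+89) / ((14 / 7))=3 / 2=1.50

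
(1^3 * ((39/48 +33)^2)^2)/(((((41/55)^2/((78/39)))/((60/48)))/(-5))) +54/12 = -6478200445431481/220332032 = -29401991.11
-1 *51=-51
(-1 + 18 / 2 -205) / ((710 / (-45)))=1773 / 142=12.49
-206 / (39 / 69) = -4738 / 13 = -364.46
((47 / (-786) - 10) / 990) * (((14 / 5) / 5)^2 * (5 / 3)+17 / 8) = -62805301 / 2334420000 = -0.03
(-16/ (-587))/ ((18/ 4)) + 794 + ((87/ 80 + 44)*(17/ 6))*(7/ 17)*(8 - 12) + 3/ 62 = 3823418981/ 6550920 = 583.65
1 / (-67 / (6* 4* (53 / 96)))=-53 / 268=-0.20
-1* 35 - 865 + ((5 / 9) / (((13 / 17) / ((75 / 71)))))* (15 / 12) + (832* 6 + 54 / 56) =158705041 / 38766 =4093.92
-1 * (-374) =374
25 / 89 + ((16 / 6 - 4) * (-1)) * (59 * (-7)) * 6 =-294031 / 89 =-3303.72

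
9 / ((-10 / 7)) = -63 / 10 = -6.30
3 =3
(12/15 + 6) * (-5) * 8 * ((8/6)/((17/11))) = -704/3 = -234.67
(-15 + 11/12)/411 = -169/4932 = -0.03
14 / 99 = 0.14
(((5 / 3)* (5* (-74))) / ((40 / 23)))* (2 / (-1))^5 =34040 / 3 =11346.67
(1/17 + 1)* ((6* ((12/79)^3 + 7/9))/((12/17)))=3466825/493039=7.03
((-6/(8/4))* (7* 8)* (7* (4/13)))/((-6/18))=14112/13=1085.54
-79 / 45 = -1.76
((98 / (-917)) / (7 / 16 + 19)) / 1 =-224 / 40741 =-0.01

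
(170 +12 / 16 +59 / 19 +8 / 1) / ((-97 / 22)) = -41.25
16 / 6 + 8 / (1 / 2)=56 / 3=18.67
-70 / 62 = -35 / 31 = -1.13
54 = 54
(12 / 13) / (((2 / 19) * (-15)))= -38 / 65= -0.58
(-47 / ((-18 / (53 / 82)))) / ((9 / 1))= 2491 / 13284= 0.19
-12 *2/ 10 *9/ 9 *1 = -12/ 5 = -2.40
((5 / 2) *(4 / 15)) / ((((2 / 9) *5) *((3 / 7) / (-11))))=-77 / 5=-15.40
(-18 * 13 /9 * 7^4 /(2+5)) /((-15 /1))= 8918 /15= 594.53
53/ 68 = 0.78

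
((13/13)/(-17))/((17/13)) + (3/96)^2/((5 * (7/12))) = -115613/2589440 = -0.04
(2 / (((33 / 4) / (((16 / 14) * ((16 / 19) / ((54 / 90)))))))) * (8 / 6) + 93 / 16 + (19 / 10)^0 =4633289 / 632016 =7.33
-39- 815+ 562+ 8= -284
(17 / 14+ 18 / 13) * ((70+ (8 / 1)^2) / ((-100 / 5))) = -31691 / 1820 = -17.41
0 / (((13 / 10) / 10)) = 0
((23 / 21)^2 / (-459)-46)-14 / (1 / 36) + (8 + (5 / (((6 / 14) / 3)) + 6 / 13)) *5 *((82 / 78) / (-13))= -252409221088 / 444714543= -567.58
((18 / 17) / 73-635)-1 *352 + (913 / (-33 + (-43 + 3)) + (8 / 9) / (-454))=-2534080874 / 2535363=-999.49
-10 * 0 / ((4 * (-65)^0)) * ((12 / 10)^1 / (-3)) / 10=0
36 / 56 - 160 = -2231 / 14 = -159.36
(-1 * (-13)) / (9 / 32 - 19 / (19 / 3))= -416 / 87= -4.78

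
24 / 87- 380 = -11012 / 29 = -379.72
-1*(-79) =79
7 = 7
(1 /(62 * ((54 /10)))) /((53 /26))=65 /44361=0.00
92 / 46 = 2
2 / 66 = 1 / 33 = 0.03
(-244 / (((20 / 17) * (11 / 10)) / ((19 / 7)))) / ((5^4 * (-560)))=19703 / 13475000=0.00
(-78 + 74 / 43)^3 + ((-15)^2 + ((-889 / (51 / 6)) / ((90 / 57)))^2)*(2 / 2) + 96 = -2270229702520658 / 5169942675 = -439120.87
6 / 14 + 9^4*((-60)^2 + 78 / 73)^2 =3173778119149455 / 37303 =85081042252.62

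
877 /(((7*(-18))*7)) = -877 /882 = -0.99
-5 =-5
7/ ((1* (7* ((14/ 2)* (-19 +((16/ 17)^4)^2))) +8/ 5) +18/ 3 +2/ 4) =-488303020870/ 62274731447949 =-0.01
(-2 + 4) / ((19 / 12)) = 24 / 19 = 1.26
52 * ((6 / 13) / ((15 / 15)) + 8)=440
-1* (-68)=68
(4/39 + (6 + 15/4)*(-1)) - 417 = -66557/156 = -426.65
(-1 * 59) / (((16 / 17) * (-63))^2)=-17051 / 1016064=-0.02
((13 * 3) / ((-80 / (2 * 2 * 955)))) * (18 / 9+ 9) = -81939 / 4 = -20484.75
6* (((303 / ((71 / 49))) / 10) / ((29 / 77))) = 3429657 / 10295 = 333.14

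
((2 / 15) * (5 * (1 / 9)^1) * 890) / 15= 356 / 81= 4.40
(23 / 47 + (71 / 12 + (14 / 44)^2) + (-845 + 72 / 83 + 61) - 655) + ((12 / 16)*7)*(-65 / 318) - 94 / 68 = -14637636328745 / 10206982104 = -1434.08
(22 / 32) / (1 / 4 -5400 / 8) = -11 / 10796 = -0.00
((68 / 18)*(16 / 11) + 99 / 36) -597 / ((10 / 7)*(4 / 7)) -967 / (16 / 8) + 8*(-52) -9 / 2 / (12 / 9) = -3219391 / 1980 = -1625.96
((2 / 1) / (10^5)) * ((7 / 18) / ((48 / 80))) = 7 / 540000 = 0.00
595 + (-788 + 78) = -115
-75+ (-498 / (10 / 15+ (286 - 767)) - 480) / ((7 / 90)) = -8981895 / 1441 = -6233.10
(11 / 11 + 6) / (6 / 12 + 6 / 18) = 42 / 5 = 8.40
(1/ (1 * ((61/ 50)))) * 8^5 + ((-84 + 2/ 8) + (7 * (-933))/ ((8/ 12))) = 4142819/ 244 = 16978.77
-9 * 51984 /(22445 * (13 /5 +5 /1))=-12312 /4489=-2.74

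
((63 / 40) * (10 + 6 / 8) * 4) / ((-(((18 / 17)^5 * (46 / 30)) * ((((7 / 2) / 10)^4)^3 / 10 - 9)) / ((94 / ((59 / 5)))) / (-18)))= -64277494332800000000000000 / 121559404075821704183049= -528.77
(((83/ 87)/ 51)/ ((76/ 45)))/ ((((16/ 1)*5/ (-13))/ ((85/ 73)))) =-5395/ 2574272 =-0.00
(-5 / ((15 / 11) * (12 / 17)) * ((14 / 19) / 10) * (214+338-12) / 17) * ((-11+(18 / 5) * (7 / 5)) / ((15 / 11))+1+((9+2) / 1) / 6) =88781 / 4750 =18.69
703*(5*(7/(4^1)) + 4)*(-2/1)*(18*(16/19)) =-271728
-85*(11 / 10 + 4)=-867 / 2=-433.50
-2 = -2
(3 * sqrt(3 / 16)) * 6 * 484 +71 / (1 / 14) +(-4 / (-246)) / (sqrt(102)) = sqrt(102) / 6273 +994 +2178 * sqrt(3) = 4766.41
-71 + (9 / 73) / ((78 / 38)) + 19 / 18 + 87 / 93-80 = -78874697 / 529542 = -148.95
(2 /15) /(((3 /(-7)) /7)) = -98 /45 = -2.18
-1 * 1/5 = -1/5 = -0.20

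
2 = 2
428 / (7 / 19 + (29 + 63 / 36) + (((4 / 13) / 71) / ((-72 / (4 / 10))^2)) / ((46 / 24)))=466112415600 / 33889444951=13.75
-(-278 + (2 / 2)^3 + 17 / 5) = 1368 / 5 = 273.60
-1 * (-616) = 616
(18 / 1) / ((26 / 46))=414 / 13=31.85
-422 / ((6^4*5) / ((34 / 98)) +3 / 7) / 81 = -50218 / 180037971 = -0.00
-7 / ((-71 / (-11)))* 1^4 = -77 / 71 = -1.08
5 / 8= 0.62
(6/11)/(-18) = -1/33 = -0.03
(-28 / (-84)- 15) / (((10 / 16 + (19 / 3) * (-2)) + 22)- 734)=352 / 17377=0.02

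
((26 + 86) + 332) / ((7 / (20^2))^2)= 71040000 / 49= 1449795.92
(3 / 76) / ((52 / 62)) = 93 / 1976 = 0.05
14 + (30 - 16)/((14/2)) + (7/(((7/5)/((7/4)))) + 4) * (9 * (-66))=-15115/2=-7557.50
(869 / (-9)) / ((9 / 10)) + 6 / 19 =-164624 / 1539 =-106.97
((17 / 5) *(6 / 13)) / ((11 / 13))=102 / 55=1.85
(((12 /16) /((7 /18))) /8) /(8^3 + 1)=1 /2128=0.00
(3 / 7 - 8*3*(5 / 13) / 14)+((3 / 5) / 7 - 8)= -3706 / 455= -8.15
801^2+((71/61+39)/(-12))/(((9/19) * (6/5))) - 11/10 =63402320243/98820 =641594.01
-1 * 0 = 0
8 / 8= 1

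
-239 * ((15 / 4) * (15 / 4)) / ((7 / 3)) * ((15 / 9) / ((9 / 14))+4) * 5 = -2658875 / 56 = -47479.91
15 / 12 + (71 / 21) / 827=87119 / 69468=1.25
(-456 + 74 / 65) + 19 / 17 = -501387 / 1105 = -453.74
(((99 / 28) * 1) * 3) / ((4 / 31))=9207 / 112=82.21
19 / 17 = 1.12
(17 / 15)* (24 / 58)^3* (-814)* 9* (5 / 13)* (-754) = 143472384 / 841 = 170597.37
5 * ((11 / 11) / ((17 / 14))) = 70 / 17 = 4.12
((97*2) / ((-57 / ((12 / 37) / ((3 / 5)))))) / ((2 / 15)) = -9700 / 703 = -13.80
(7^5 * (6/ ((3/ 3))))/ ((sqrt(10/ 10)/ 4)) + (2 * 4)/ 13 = 5243792/ 13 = 403368.62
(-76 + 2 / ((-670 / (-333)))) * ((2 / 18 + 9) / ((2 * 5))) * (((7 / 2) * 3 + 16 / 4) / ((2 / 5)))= -29876003 / 12060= -2477.28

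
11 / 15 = 0.73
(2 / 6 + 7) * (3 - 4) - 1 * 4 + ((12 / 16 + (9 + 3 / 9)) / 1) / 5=-559 / 60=-9.32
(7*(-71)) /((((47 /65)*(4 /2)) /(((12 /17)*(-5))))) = 969150 /799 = 1212.95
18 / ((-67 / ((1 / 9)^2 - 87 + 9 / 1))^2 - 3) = -119713467 / 15043523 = -7.96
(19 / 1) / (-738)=-19 / 738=-0.03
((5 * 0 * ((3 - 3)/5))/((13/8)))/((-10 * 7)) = 0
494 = 494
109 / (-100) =-109 / 100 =-1.09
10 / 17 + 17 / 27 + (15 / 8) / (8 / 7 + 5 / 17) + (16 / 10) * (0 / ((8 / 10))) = 176003 / 69768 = 2.52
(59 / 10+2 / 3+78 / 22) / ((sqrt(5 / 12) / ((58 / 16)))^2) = 2806417 / 8800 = 318.91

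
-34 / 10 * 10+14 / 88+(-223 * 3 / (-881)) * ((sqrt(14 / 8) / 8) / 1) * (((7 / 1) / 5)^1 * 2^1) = -1489 / 44+4683 * sqrt(7) / 35240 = -33.49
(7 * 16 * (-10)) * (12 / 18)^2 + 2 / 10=-22391 / 45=-497.58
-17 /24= -0.71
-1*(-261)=261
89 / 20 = 4.45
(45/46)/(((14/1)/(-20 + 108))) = 990/161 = 6.15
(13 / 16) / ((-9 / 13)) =-1.17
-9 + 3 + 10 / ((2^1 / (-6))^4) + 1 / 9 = 7237 / 9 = 804.11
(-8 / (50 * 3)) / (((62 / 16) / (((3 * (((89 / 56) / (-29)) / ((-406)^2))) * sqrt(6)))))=89 * sqrt(6) / 6483205925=0.00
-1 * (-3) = 3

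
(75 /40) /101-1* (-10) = 8095 /808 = 10.02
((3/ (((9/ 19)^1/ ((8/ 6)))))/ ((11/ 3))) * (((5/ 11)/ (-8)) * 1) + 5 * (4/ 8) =860/ 363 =2.37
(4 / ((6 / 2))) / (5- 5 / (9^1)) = 3 / 10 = 0.30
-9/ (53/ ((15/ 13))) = -135/ 689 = -0.20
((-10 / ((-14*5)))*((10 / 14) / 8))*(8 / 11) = 5 / 539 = 0.01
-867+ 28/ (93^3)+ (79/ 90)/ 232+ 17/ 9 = -1614383847533/ 1866108240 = -865.11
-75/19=-3.95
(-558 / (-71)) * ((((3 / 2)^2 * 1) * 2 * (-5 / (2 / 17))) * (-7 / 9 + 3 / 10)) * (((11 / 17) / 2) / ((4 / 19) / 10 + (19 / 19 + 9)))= 12536865 / 540736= 23.18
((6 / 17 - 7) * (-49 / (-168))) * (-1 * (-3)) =-791 / 136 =-5.82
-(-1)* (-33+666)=633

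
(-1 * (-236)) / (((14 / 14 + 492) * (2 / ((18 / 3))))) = 708 / 493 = 1.44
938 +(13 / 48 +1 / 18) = 135119 / 144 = 938.33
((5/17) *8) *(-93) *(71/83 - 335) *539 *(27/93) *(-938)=-15143556083040/1411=-10732498995.78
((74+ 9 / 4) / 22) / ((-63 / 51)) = -5185 / 1848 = -2.81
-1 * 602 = -602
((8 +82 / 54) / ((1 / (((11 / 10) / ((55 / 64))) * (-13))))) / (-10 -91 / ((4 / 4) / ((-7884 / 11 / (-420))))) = 1176032 / 1227285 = 0.96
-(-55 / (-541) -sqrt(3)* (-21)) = -21* sqrt(3) -55 / 541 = -36.47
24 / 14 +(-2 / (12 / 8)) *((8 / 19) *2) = 236 / 399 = 0.59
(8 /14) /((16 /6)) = 3 /14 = 0.21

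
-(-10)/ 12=5/ 6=0.83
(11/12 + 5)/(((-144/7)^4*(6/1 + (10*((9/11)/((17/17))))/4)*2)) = 1875181/913281122304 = 0.00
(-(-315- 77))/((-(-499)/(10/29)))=3920/14471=0.27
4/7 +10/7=2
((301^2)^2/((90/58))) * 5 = 238047694829/9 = 26449743869.89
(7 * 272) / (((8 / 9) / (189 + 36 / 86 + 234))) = 38999394 / 43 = 906962.65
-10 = -10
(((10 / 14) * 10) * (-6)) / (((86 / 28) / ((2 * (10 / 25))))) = -480 / 43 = -11.16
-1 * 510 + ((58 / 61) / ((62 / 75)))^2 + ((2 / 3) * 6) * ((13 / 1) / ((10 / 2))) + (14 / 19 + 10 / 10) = -496.54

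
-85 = -85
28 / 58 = 14 / 29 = 0.48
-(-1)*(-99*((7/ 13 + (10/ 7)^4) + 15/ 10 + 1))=-44518221/ 62426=-713.14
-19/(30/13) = -247/30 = -8.23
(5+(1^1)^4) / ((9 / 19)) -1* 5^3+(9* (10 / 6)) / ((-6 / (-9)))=-539 / 6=-89.83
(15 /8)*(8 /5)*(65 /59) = 195 /59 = 3.31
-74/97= -0.76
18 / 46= 9 / 23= 0.39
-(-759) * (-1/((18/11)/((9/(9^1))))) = -2783/6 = -463.83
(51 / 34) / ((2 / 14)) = 21 / 2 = 10.50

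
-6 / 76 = -3 / 38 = -0.08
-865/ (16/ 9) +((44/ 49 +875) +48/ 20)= 1535603/ 3920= 391.74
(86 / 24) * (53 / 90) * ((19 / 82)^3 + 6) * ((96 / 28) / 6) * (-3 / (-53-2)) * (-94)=-50726681653 / 1364635800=-37.17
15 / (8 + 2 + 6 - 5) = 15 / 11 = 1.36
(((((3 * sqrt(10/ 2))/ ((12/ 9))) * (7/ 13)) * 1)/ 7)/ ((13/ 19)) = 0.57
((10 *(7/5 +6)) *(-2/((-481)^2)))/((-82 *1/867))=1734/256373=0.01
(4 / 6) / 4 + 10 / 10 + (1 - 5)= -17 / 6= -2.83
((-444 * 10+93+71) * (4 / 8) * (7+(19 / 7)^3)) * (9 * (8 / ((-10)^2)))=-71272368 / 1715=-41558.23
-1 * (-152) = 152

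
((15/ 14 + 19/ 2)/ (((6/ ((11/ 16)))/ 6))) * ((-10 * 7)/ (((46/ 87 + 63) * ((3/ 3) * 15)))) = -11803/ 22108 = -0.53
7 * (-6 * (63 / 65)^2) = -166698 / 4225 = -39.46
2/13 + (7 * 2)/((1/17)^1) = 3096/13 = 238.15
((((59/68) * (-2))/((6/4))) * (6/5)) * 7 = -826/85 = -9.72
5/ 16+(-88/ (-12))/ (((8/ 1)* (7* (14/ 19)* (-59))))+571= 79279475/ 138768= 571.31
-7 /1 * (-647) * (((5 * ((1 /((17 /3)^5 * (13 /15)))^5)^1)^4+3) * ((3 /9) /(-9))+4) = 3340639015821508284106843293848385665700809651303314987292895108970940801324349479127076956199169937634566799295630030163772235280888524575297069113640 /189671331687181494224279024979563265251284022721697220361707447123227878834018553852948312334373152701279287762231164387479933503885776504287021209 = 17612.78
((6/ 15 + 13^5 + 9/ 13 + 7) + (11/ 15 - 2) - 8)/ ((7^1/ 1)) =72401906/ 1365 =53041.69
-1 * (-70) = 70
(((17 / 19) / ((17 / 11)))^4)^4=45949729863572161 / 288441413567621167681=0.00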